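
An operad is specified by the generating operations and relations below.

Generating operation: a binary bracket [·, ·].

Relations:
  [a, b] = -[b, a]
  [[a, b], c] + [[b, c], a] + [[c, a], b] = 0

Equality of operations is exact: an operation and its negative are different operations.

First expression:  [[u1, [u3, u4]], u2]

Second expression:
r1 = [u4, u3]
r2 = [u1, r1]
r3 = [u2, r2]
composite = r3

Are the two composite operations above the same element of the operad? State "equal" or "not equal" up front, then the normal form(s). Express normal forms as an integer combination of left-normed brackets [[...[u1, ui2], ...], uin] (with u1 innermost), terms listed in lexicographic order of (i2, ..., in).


equal: each reduces to [[[u1, u3], u4], u2] - [[[u1, u4], u3], u2]

In normal form, the first expression is [[[u1, u3], u4], u2] - [[[u1, u4], u3], u2]
In normal form, the second expression is [[[u1, u3], u4], u2] - [[[u1, u4], u3], u2]
Same normal form: equal.


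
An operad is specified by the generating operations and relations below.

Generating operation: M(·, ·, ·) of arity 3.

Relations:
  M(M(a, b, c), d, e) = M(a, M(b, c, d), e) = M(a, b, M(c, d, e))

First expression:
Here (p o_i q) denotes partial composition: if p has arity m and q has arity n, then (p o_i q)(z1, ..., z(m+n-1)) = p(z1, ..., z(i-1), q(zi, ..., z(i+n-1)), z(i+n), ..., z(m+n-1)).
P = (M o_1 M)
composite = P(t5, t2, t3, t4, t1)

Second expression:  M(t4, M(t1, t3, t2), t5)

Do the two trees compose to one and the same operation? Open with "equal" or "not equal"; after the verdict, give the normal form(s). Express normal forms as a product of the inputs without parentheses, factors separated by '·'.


Reducing the first expression gives t5 · t2 · t3 · t4 · t1
Reducing the second expression gives t4 · t1 · t3 · t2 · t5
Different reductions; not equal.

not equal; first: t5 · t2 · t3 · t4 · t1; second: t4 · t1 · t3 · t2 · t5


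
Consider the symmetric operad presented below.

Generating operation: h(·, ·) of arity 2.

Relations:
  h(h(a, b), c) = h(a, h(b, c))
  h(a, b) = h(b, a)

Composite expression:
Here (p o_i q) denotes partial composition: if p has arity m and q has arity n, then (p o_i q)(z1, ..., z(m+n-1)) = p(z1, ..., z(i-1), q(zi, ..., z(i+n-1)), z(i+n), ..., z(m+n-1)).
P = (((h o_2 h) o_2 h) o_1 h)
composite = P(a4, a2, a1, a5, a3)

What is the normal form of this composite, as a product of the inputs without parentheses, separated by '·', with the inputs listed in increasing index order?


a1 · a2 · a3 · a4 · a5

Reordering under h is free, so list the a-inputs canonically.
h(a4, a2) spells out as a4 · a2
h(a1, a5) spells out as a1 · a5
h(h(a1, a5), a3) spells out as a1 · a5 · a3
h(h(a4, a2), h(h(a1, a5), a3)) spells out as a4 · a2 · a1 · a5 · a3
the factors in increasing index order: a1 · a2 · a3 · a4 · a5


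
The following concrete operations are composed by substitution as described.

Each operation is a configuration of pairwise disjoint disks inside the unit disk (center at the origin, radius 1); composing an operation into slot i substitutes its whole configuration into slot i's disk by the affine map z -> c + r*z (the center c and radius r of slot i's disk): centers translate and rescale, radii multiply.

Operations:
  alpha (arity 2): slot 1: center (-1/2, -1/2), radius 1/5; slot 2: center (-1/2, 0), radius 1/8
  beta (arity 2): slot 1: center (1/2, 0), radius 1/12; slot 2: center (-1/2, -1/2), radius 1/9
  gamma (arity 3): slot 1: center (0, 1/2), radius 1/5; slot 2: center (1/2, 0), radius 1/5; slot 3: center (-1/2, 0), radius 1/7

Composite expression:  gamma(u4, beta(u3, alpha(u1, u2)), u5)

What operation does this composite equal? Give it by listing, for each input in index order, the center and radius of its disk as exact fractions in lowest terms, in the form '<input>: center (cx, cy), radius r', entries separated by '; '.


Only the slot chain above each u matters under gamma; compose those maps.
input u4: applying the 1 nested substitution gives center (0, 1/2), radius 1/5
input u3: applying the 2 nested substitutions gives center (3/5, 0), radius 1/60
input u1: applying the 3 nested substitutions gives center (7/18, -1/9), radius 1/225
input u2: applying the 3 nested substitutions gives center (7/18, -1/10), radius 1/360
input u5: applying the 1 nested substitution gives center (-1/2, 0), radius 1/7

u1: center (7/18, -1/9), radius 1/225; u2: center (7/18, -1/10), radius 1/360; u3: center (3/5, 0), radius 1/60; u4: center (0, 1/2), radius 1/5; u5: center (-1/2, 0), radius 1/7


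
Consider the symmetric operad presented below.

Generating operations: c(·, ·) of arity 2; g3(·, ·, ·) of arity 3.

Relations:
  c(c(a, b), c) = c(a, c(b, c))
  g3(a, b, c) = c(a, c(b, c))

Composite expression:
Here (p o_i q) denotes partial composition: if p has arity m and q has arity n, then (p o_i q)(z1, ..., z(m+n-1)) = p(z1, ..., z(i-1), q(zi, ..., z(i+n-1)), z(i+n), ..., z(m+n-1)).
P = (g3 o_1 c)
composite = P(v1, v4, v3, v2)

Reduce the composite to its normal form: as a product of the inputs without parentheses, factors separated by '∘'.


Every regrouping of g3 is equal, so read the v-inputs in written order.
c(v1, v4) spells out as v1 ∘ v4
g3(c(v1, v4), v3, v2) spells out as v1 ∘ v4 ∘ v3 ∘ v2

v1 ∘ v4 ∘ v3 ∘ v2


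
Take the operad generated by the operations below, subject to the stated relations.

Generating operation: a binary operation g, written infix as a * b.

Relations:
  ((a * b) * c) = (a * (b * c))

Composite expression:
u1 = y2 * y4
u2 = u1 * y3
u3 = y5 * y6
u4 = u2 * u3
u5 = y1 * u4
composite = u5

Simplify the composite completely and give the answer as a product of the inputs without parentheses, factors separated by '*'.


y1 * y2 * y4 * y3 * y5 * y6

Every regrouping of g is equal, so read the y-inputs in written order.
(y2 * y4) linearizes to y2 * y4
((y2 * y4) * y3) linearizes to y2 * y4 * y3
(y5 * y6) linearizes to y5 * y6
(((y2 * y4) * y3) * (y5 * y6)) linearizes to y2 * y4 * y3 * y5 * y6
(y1 * (((y2 * y4) * y3) * (y5 * y6))) linearizes to y1 * y2 * y4 * y3 * y5 * y6


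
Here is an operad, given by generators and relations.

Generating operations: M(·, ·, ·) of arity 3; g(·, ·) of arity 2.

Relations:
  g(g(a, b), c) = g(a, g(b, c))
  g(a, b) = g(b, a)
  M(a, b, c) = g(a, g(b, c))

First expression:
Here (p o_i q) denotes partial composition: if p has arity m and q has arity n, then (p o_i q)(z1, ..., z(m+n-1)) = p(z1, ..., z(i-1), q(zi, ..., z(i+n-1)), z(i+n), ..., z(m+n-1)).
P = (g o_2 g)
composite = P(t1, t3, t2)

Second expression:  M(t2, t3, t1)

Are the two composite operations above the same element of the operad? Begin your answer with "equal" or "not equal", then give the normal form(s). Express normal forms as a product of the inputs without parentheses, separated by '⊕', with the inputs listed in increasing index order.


equal — both sides give t1 ⊕ t2 ⊕ t3

The first composite normalizes to t1 ⊕ t2 ⊕ t3
The second composite normalizes to t1 ⊕ t2 ⊕ t3
Identical normal forms: equal.


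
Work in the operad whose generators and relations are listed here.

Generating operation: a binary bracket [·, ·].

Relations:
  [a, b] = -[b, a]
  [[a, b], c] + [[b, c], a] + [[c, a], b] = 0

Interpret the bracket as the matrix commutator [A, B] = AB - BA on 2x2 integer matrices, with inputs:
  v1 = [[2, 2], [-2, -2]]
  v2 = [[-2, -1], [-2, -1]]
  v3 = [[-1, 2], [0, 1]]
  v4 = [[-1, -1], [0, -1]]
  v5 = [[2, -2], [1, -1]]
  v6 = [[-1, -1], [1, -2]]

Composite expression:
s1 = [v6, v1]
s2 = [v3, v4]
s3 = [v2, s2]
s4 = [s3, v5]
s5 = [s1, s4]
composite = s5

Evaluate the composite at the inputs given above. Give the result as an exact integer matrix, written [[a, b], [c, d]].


[[12, 24], [-24, -12]]

[v6, v1] = [[0, 6], [6, 0]]
[v3, v4] = [[0, 2], [0, 0]]
[v2, [v3, v4]] = [[4, -2], [0, -4]]
[[v2, [v3, v4]], v5] = [[-2, -10], [-8, 2]]
[[v6, v1], [[v2, [v3, v4]], v5]] = [[12, 24], [-24, -12]]


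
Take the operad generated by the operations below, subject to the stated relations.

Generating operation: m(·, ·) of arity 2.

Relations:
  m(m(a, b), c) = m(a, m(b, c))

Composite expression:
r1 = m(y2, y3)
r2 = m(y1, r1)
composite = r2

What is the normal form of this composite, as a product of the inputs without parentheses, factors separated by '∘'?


y1 ∘ y2 ∘ y3

All parenthesizations of m agree; list the y-inputs left to right.
m(y2, y3) unparenthesizes to y2 ∘ y3
m(y1, m(y2, y3)) unparenthesizes to y1 ∘ y2 ∘ y3


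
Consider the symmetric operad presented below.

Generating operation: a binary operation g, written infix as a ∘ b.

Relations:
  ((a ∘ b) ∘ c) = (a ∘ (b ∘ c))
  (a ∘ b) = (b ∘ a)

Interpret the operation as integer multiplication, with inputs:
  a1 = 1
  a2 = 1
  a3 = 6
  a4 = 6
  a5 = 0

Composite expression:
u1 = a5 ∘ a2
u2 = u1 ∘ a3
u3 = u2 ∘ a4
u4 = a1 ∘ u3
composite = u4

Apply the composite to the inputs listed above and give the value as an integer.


(a5 ∘ a2) = 0
((a5 ∘ a2) ∘ a3) = 0
(((a5 ∘ a2) ∘ a3) ∘ a4) = 0
(a1 ∘ (((a5 ∘ a2) ∘ a3) ∘ a4)) = 0

0


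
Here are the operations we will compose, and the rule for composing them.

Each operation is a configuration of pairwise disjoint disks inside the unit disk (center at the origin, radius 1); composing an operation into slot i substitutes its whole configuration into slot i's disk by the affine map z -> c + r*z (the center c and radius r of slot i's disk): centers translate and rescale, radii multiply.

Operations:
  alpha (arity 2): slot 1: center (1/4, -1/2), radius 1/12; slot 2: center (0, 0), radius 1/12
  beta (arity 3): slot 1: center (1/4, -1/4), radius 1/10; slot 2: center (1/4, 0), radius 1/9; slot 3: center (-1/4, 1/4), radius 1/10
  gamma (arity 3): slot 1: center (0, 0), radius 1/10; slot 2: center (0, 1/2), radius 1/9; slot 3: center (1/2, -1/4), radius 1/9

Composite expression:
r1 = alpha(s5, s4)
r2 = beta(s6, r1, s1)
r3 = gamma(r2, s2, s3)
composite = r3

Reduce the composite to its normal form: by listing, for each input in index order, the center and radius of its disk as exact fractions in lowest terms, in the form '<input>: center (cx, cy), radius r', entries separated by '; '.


s1: center (-1/40, 1/40), radius 1/100; s2: center (0, 1/2), radius 1/9; s3: center (1/2, -1/4), radius 1/9; s4: center (1/40, 0), radius 1/1080; s5: center (1/36, -1/180), radius 1/1080; s6: center (1/40, -1/40), radius 1/100

Each s-disk chains the slot maps above it in gamma; radii multiply.
s6 passes through 2 substitutions, ending at center (1/40, -1/40), radius 1/100
s5 passes through 3 substitutions, ending at center (1/36, -1/180), radius 1/1080
s4 passes through 3 substitutions, ending at center (1/40, 0), radius 1/1080
s1 passes through 2 substitutions, ending at center (-1/40, 1/40), radius 1/100
s2 passes through 1 substitution, ending at center (0, 1/2), radius 1/9
s3 passes through 1 substitution, ending at center (1/2, -1/4), radius 1/9


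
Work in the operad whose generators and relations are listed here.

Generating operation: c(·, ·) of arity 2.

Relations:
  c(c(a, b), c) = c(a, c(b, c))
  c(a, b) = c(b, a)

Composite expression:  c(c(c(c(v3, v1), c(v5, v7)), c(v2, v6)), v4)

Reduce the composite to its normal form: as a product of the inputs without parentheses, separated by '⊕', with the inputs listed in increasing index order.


v1 ⊕ v2 ⊕ v3 ⊕ v4 ⊕ v5 ⊕ v6 ⊕ v7

Any arrangement under c is one operation, so sort the v-inputs.
c(v3, v1) spells out as v3 ⊕ v1
c(v5, v7) spells out as v5 ⊕ v7
c(c(v3, v1), c(v5, v7)) spells out as v3 ⊕ v1 ⊕ v5 ⊕ v7
c(v2, v6) spells out as v2 ⊕ v6
c(c(c(v3, v1), c(v5, v7)), c(v2, v6)) spells out as v3 ⊕ v1 ⊕ v5 ⊕ v7 ⊕ v2 ⊕ v6
c(c(c(c(v3, v1), c(v5, v7)), c(v2, v6)), v4) spells out as v3 ⊕ v1 ⊕ v5 ⊕ v7 ⊕ v2 ⊕ v6 ⊕ v4
putting the inputs in ascending order: v1 ⊕ v2 ⊕ v3 ⊕ v4 ⊕ v5 ⊕ v6 ⊕ v7


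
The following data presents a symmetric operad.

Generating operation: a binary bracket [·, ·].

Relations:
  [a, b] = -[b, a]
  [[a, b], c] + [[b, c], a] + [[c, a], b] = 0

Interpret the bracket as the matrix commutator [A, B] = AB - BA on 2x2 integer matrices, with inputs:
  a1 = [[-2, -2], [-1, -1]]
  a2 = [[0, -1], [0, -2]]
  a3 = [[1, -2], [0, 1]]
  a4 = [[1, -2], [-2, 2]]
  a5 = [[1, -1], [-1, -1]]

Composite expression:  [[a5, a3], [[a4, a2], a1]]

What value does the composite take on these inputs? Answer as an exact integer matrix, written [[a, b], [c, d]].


[[0, -156], [0, 0]]

[a5, a3] = [[-2, -4], [0, 2]]
[a4, a2] = [[-2, 5], [-4, 2]]
[[a4, a2], a1] = [[-13, 13], [0, 13]]
[[a5, a3], [[a4, a2], a1]] = [[0, -156], [0, 0]]


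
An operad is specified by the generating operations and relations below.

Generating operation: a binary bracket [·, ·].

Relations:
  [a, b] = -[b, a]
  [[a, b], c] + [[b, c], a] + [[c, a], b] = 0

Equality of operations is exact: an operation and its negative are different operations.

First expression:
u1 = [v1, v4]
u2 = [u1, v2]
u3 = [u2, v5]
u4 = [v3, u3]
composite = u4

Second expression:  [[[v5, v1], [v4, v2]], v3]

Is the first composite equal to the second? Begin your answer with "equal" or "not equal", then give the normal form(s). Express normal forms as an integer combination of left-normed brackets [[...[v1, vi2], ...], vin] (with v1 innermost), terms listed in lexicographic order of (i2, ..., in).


Normal form of the first expression: -[[[[v1, v4], v2], v5], v3]
Normal form of the second expression: [[[[v1, v5], v2], v4], v3] - [[[[v1, v5], v4], v2], v3]
No match — not equal.

not equal — first -[[[[v1, v4], v2], v5], v3], second [[[[v1, v5], v2], v4], v3] - [[[[v1, v5], v4], v2], v3]


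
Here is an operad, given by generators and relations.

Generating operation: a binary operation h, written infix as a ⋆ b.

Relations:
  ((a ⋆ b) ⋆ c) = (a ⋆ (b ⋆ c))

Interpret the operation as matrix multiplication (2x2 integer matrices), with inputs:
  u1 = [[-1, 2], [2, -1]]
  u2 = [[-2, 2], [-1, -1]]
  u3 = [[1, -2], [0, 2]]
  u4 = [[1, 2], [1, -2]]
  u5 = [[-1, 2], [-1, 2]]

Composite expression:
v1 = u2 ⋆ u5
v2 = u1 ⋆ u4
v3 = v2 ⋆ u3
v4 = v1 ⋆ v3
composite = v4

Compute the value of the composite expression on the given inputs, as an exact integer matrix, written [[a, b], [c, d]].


(u2 ⋆ u5) = [[0, 0], [2, -4]]
(u1 ⋆ u4) = [[1, -6], [1, 6]]
((u1 ⋆ u4) ⋆ u3) = [[1, -14], [1, 10]]
((u2 ⋆ u5) ⋆ ((u1 ⋆ u4) ⋆ u3)) = [[0, 0], [-2, -68]]

[[0, 0], [-2, -68]]


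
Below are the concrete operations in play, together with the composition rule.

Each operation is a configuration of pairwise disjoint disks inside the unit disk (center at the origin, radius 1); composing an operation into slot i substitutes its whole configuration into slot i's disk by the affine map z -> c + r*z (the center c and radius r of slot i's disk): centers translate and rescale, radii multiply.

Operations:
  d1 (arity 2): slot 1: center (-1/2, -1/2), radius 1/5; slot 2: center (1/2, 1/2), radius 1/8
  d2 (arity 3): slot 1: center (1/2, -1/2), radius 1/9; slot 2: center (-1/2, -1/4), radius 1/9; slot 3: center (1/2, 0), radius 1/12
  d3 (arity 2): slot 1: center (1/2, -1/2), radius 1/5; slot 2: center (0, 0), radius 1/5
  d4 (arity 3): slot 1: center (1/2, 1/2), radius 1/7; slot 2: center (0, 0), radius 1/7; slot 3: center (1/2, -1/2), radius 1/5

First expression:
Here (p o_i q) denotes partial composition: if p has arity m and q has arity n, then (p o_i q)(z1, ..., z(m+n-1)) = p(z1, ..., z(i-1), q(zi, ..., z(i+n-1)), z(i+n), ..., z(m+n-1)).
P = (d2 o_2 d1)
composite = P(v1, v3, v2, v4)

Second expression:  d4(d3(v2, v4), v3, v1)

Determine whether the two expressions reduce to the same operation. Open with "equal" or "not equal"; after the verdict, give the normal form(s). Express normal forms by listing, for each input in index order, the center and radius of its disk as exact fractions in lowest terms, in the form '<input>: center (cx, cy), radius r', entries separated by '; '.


The first expression, normalized: v1: center (1/2, -1/2), radius 1/9; v2: center (-4/9, -7/36), radius 1/72; v3: center (-5/9, -11/36), radius 1/45; v4: center (1/2, 0), radius 1/12
The second expression, normalized: v1: center (1/2, -1/2), radius 1/5; v2: center (4/7, 3/7), radius 1/35; v3: center (0, 0), radius 1/7; v4: center (1/2, 1/2), radius 1/35
They disagree, so not equal.

not equal; the first gives v1: center (1/2, -1/2), radius 1/9; v2: center (-4/9, -7/36), radius 1/72; v3: center (-5/9, -11/36), radius 1/45; v4: center (1/2, 0), radius 1/12 and the second v1: center (1/2, -1/2), radius 1/5; v2: center (4/7, 3/7), radius 1/35; v3: center (0, 0), radius 1/7; v4: center (1/2, 1/2), radius 1/35


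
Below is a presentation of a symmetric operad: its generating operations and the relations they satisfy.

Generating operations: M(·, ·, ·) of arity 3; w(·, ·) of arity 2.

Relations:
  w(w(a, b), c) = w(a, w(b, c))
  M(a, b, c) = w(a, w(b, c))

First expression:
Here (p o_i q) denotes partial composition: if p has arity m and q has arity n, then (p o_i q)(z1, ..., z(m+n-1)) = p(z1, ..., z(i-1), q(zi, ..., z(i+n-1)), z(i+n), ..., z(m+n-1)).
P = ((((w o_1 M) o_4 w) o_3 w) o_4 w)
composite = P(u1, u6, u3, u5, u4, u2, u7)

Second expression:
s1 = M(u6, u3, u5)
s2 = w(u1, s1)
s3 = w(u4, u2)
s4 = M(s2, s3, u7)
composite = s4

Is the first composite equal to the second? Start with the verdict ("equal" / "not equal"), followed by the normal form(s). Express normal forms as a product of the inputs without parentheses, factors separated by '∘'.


equal; both compose to u1 ∘ u6 ∘ u3 ∘ u5 ∘ u4 ∘ u2 ∘ u7

Reducing the first expression gives u1 ∘ u6 ∘ u3 ∘ u5 ∘ u4 ∘ u2 ∘ u7
Reducing the second expression gives u1 ∘ u6 ∘ u3 ∘ u5 ∘ u4 ∘ u2 ∘ u7
Both agree, so they are equal.


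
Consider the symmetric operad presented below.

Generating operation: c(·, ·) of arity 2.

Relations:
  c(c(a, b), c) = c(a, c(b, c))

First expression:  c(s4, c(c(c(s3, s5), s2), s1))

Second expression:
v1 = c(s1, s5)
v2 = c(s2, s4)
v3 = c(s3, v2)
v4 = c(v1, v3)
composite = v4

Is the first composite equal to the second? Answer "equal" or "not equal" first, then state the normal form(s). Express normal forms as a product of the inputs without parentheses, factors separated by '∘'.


not equal: they reduce to s4 ∘ s3 ∘ s5 ∘ s2 ∘ s1 and s1 ∘ s5 ∘ s3 ∘ s2 ∘ s4

The first expression, normalized: s4 ∘ s3 ∘ s5 ∘ s2 ∘ s1
The second expression, normalized: s1 ∘ s5 ∘ s3 ∘ s2 ∘ s4
Distinct normal forms: not equal.


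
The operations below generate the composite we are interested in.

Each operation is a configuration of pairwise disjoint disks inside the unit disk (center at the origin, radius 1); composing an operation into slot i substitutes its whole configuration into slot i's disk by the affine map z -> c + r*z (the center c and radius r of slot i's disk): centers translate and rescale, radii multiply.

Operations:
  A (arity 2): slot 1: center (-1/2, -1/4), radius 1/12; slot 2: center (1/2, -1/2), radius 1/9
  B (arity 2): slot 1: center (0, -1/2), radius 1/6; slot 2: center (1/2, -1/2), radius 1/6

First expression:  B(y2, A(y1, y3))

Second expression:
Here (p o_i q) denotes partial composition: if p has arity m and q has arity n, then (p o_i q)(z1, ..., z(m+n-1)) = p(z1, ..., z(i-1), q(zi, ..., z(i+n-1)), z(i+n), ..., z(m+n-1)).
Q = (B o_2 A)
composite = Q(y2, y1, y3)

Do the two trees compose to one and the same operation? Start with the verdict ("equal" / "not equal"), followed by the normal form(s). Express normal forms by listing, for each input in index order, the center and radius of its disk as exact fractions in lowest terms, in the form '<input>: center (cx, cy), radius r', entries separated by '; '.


equal — both sides give y1: center (5/12, -13/24), radius 1/72; y2: center (0, -1/2), radius 1/6; y3: center (7/12, -7/12), radius 1/54

The first composite normalizes to y1: center (5/12, -13/24), radius 1/72; y2: center (0, -1/2), radius 1/6; y3: center (7/12, -7/12), radius 1/54
The second composite normalizes to y1: center (5/12, -13/24), radius 1/72; y2: center (0, -1/2), radius 1/6; y3: center (7/12, -7/12), radius 1/54
The forms coincide; equal.


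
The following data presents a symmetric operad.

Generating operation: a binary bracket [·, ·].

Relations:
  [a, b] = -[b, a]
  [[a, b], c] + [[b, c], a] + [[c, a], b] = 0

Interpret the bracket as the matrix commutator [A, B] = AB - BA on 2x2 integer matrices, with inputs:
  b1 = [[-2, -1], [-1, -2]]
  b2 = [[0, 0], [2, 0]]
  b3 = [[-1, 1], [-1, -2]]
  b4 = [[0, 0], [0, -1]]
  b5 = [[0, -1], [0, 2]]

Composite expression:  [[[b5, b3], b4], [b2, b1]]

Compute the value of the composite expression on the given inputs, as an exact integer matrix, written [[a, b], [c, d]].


[b5, b3] = [[1, -1], [-2, -1]]
[[b5, b3], b4] = [[0, 1], [-2, 0]]
[b2, b1] = [[2, 0], [0, -2]]
[[[b5, b3], b4], [b2, b1]] = [[0, -4], [-8, 0]]

[[0, -4], [-8, 0]]


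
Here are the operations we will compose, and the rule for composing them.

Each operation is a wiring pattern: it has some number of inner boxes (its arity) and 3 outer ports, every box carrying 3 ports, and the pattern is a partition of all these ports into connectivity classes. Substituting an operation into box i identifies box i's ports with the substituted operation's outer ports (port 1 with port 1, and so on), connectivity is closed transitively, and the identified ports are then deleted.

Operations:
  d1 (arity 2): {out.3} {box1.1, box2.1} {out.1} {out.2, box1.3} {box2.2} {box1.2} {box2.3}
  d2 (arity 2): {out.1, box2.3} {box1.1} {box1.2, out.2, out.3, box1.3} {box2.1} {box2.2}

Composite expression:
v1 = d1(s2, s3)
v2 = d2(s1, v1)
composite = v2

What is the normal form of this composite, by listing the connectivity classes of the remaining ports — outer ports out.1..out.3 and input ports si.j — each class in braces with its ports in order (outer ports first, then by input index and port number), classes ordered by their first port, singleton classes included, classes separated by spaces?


{out.1} {out.2, out.3, s1.2, s1.3} {s1.1} {s2.1, s3.1} {s2.2} {s2.3} {s3.2} {s3.3}


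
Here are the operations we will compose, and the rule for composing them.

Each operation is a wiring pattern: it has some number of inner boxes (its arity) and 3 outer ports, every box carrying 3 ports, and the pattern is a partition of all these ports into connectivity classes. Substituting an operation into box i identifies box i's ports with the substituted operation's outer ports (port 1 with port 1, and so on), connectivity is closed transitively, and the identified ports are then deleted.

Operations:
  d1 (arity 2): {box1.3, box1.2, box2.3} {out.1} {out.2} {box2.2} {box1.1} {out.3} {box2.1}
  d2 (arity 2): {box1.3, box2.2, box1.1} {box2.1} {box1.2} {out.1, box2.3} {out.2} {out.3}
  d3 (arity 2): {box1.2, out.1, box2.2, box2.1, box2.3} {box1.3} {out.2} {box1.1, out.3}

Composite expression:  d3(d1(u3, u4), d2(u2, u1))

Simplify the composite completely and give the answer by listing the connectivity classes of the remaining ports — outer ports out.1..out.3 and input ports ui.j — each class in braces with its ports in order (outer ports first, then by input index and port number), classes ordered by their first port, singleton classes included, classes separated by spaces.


{out.1, u1.3} {out.2} {out.3} {u1.1} {u1.2, u2.1, u2.3} {u2.2} {u3.1} {u3.2, u3.3, u4.3} {u4.1} {u4.2}

After gluing at d3, chains via deleted ports link the u-ports.
through d1, on inputs (u3, u4): {out.1} {out.2} {out.3} {u3.1} {u3.2, u3.3, u4.3} {u4.1} {u4.2} (out.j = stage outer ports)
through d2, on inputs (u2, u1): {out.1, u1.3} {out.2} {out.3} {u1.1} {u1.2, u2.1, u2.3} {u2.2} (out.j = stage outer ports)
through d3, on inputs (u3, u4, u2, u1): {out.1, u1.3} {out.2} {out.3} {u1.1} {u1.2, u2.1, u2.3} {u2.2} {u3.1} {u3.2, u3.3, u4.3} {u4.1} {u4.2} (out.j = stage outer ports)


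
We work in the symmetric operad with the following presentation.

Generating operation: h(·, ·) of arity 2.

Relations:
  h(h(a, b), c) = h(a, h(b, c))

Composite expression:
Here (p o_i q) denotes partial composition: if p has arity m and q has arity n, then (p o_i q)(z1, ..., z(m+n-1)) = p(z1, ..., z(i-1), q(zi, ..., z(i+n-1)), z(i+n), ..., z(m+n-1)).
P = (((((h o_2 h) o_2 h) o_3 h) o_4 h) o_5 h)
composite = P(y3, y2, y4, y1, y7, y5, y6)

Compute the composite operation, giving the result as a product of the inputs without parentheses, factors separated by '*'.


y3 * y2 * y4 * y1 * y7 * y5 * y6


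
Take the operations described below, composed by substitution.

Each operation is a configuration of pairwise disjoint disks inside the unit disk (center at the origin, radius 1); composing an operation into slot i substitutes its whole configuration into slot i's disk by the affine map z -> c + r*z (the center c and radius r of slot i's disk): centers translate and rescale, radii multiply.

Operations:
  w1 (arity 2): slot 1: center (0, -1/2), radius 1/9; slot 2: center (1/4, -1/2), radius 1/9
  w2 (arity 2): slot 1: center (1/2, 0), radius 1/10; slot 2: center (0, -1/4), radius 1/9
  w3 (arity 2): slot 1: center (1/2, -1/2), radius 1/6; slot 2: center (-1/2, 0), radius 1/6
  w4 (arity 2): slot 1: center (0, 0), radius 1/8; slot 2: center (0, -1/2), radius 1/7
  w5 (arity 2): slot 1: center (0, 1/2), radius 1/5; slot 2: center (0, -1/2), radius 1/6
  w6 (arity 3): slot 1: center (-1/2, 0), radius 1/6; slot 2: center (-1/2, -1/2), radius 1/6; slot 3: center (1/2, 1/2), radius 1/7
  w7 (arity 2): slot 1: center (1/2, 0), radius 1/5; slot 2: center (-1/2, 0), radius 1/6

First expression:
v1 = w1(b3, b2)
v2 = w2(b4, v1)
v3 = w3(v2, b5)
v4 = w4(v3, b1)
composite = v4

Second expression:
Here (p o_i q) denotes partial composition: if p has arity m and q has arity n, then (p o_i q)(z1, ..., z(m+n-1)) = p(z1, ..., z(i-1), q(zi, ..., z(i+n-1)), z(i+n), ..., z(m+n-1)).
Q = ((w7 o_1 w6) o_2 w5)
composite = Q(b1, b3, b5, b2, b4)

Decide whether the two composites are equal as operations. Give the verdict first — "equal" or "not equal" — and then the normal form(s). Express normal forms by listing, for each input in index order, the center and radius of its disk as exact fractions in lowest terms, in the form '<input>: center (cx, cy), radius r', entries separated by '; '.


Reducing the first expression gives b1: center (0, -1/2), radius 1/7; b2: center (109/1728, -119/1728), radius 1/3888; b3: center (1/16, -119/1728), radius 1/3888; b4: center (7/96, -1/16), radius 1/480; b5: center (-1/16, 0), radius 1/48
Reducing the second expression gives b1: center (2/5, 0), radius 1/30; b2: center (3/5, 1/10), radius 1/35; b3: center (2/5, -1/12), radius 1/150; b4: center (-1/2, 0), radius 1/6; b5: center (2/5, -7/60), radius 1/180
They disagree, so not equal.

not equal; the first gives b1: center (0, -1/2), radius 1/7; b2: center (109/1728, -119/1728), radius 1/3888; b3: center (1/16, -119/1728), radius 1/3888; b4: center (7/96, -1/16), radius 1/480; b5: center (-1/16, 0), radius 1/48 and the second b1: center (2/5, 0), radius 1/30; b2: center (3/5, 1/10), radius 1/35; b3: center (2/5, -1/12), radius 1/150; b4: center (-1/2, 0), radius 1/6; b5: center (2/5, -7/60), radius 1/180


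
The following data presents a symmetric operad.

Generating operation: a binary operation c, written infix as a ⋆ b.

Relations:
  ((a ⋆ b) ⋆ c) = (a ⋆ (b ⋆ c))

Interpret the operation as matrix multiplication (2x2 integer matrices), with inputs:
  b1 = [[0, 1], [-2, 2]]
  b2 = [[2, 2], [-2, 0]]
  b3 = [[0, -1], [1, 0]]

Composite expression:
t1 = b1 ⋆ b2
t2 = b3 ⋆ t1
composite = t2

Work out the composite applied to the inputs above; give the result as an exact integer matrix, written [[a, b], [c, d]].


[[8, 4], [-2, 0]]


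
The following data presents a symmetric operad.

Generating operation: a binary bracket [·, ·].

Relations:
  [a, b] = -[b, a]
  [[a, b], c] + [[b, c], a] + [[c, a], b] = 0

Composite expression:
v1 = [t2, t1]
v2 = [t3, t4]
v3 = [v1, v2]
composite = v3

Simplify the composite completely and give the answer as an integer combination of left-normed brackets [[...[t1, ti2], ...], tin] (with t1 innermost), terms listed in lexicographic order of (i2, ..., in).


-[[[t1, t2], t3], t4] + [[[t1, t2], t4], t3]


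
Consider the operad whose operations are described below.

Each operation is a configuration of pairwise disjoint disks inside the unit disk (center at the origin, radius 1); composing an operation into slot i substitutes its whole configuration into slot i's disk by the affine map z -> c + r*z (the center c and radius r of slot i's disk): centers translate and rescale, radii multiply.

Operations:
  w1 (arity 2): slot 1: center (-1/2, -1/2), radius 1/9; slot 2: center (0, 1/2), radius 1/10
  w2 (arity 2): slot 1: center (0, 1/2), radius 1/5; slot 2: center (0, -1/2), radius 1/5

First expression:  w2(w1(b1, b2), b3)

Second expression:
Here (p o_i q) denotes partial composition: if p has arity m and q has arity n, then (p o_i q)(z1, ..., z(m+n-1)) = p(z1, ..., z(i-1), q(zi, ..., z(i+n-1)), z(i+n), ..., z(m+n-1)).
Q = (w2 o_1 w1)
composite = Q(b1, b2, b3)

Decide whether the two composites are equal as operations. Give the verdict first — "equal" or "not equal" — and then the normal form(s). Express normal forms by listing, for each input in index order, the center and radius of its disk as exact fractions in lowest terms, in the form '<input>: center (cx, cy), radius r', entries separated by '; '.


equal; the common form is b1: center (-1/10, 2/5), radius 1/45; b2: center (0, 3/5), radius 1/50; b3: center (0, -1/2), radius 1/5

The first expression reduces to b1: center (-1/10, 2/5), radius 1/45; b2: center (0, 3/5), radius 1/50; b3: center (0, -1/2), radius 1/5
The second expression reduces to b1: center (-1/10, 2/5), radius 1/45; b2: center (0, 3/5), radius 1/50; b3: center (0, -1/2), radius 1/5
Identical normal forms: equal.


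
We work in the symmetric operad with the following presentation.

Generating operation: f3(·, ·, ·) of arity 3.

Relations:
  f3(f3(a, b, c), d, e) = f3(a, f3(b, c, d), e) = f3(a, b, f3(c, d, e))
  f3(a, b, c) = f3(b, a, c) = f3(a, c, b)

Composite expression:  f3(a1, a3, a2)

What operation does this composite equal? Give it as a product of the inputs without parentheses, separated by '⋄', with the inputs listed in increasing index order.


a1 ⋄ a2 ⋄ a3

Any arrangement under f3 is one operation, so sort the a-inputs.
f3(a1, a3, a2) flattens to a1 ⋄ a3 ⋄ a2
commutativity sorts the factors: a1 ⋄ a2 ⋄ a3


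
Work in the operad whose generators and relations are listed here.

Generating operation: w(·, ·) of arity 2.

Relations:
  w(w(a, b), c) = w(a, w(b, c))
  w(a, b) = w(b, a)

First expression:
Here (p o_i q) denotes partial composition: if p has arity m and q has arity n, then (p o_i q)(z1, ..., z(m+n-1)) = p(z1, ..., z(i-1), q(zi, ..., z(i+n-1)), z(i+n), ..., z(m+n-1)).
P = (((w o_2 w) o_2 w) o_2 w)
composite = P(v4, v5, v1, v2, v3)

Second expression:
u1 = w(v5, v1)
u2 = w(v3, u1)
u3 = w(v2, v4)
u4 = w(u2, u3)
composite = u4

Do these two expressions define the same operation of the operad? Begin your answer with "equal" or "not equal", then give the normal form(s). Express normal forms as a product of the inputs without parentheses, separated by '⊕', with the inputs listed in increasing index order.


equal; the common form is v1 ⊕ v2 ⊕ v3 ⊕ v4 ⊕ v5


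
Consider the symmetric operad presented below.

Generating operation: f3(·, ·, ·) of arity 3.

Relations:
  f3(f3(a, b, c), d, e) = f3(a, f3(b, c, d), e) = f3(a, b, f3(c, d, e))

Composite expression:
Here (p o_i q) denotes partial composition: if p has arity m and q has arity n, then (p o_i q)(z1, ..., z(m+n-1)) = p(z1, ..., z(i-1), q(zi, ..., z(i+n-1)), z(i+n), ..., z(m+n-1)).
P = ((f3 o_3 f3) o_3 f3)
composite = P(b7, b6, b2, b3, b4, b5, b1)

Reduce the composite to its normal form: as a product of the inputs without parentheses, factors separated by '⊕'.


Under associativity of f3, the answer is the b's in reading order.
f3(b2, b3, b4) collapses to b2 ⊕ b3 ⊕ b4
f3(f3(b2, b3, b4), b5, b1) collapses to b2 ⊕ b3 ⊕ b4 ⊕ b5 ⊕ b1
f3(b7, b6, f3(f3(b2, b3, b4), b5, b1)) collapses to b7 ⊕ b6 ⊕ b2 ⊕ b3 ⊕ b4 ⊕ b5 ⊕ b1

b7 ⊕ b6 ⊕ b2 ⊕ b3 ⊕ b4 ⊕ b5 ⊕ b1


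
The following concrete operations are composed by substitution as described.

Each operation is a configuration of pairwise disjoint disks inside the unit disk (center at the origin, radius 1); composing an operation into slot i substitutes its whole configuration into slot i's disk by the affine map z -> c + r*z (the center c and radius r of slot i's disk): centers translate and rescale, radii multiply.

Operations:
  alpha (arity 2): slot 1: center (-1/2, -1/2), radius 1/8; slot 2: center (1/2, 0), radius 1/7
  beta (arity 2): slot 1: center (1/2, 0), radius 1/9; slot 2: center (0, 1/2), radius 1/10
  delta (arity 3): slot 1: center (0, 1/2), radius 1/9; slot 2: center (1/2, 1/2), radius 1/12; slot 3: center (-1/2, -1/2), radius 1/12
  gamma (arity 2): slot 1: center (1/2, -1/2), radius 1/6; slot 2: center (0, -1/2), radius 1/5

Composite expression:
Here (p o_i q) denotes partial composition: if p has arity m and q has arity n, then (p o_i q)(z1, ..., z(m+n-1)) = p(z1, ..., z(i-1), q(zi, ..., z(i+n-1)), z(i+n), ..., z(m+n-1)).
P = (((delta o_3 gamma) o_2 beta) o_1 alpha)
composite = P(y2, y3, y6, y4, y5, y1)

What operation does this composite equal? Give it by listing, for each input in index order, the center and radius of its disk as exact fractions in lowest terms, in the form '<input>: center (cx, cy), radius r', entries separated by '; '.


y1: center (-1/2, -13/24), radius 1/60; y2: center (-1/18, 4/9), radius 1/72; y3: center (1/18, 1/2), radius 1/63; y4: center (1/2, 13/24), radius 1/120; y5: center (-11/24, -13/24), radius 1/72; y6: center (13/24, 1/2), radius 1/108

Follow each y-input down from delta: c' goes to c + r*c', radius to r*r'.
y2: after 2 affine steps, its disk has center (-1/18, 4/9), radius 1/72
y3: after 2 affine steps, its disk has center (1/18, 1/2), radius 1/63
y6: after 2 affine steps, its disk has center (13/24, 1/2), radius 1/108
y4: after 2 affine steps, its disk has center (1/2, 13/24), radius 1/120
y5: after 2 affine steps, its disk has center (-11/24, -13/24), radius 1/72
y1: after 2 affine steps, its disk has center (-1/2, -13/24), radius 1/60


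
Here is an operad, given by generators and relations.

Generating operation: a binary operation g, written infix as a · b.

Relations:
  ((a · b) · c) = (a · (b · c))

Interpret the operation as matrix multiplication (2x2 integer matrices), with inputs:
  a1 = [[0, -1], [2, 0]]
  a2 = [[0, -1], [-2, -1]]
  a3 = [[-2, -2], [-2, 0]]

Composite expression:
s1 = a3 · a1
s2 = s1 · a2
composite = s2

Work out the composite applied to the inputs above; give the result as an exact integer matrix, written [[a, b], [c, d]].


[[-4, 2], [-4, -2]]

(a3 · a1) = [[-4, 2], [0, 2]]
((a3 · a1) · a2) = [[-4, 2], [-4, -2]]


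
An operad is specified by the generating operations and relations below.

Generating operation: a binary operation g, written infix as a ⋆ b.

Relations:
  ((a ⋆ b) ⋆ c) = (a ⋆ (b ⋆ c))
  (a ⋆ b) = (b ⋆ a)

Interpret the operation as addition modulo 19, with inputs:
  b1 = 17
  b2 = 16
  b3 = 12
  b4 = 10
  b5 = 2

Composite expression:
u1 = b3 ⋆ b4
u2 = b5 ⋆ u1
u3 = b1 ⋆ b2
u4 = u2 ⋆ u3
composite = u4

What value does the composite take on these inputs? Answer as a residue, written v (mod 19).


0 (mod 19)

(b3 ⋆ b4) = 3
(b5 ⋆ (b3 ⋆ b4)) = 5
(b1 ⋆ b2) = 14
((b5 ⋆ (b3 ⋆ b4)) ⋆ (b1 ⋆ b2)) = 0


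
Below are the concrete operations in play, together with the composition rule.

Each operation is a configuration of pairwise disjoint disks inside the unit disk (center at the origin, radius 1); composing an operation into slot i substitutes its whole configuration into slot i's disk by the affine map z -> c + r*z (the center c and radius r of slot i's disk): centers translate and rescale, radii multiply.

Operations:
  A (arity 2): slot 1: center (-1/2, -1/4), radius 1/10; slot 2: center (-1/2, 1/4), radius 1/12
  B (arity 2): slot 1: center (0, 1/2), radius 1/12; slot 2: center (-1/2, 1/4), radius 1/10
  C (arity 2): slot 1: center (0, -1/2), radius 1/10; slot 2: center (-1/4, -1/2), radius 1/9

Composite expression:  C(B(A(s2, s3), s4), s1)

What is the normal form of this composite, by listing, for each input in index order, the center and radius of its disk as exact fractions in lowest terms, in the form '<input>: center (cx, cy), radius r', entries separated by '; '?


s1: center (-1/4, -1/2), radius 1/9; s2: center (-1/240, -217/480), radius 1/1200; s3: center (-1/240, -43/96), radius 1/1440; s4: center (-1/20, -19/40), radius 1/100

Nesting under C composes maps z -> c + r*z down each s-path.
input s2: composing its 3 substitution steps yields center (-1/240, -217/480), radius 1/1200
input s3: composing its 3 substitution steps yields center (-1/240, -43/96), radius 1/1440
input s4: composing its 2 substitution steps yields center (-1/20, -19/40), radius 1/100
input s1: composing its 1 substitution step yields center (-1/4, -1/2), radius 1/9


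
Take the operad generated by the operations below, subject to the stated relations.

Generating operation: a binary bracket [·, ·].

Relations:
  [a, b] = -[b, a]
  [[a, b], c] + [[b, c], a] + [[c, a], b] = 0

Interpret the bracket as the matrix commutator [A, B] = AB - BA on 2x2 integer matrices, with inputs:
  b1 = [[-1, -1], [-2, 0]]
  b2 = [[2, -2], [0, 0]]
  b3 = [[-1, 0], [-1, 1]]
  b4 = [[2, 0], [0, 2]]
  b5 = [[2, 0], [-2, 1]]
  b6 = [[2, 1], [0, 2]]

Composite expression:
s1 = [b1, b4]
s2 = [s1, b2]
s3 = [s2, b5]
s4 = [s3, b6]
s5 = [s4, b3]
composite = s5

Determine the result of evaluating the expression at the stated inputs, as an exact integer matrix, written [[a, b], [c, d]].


[[0, 0], [0, 0]]

[b1, b4] = [[0, 0], [0, 0]]
[[b1, b4], b2] = [[0, 0], [0, 0]]
[[[b1, b4], b2], b5] = [[0, 0], [0, 0]]
[[[[b1, b4], b2], b5], b6] = [[0, 0], [0, 0]]
[[[[[b1, b4], b2], b5], b6], b3] = [[0, 0], [0, 0]]


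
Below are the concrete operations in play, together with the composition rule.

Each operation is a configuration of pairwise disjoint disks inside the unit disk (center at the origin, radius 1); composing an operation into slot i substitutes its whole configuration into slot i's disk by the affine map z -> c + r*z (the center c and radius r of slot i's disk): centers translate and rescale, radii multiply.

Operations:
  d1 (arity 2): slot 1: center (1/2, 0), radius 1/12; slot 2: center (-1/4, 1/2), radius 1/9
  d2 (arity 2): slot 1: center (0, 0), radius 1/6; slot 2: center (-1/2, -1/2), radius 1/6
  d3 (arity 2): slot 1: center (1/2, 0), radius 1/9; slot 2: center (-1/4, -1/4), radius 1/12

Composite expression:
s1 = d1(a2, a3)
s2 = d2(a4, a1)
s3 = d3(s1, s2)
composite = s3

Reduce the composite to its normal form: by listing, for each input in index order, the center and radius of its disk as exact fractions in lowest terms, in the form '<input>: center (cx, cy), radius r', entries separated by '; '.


a1: center (-7/24, -7/24), radius 1/72; a2: center (5/9, 0), radius 1/108; a3: center (17/36, 1/18), radius 1/81; a4: center (-1/4, -1/4), radius 1/72


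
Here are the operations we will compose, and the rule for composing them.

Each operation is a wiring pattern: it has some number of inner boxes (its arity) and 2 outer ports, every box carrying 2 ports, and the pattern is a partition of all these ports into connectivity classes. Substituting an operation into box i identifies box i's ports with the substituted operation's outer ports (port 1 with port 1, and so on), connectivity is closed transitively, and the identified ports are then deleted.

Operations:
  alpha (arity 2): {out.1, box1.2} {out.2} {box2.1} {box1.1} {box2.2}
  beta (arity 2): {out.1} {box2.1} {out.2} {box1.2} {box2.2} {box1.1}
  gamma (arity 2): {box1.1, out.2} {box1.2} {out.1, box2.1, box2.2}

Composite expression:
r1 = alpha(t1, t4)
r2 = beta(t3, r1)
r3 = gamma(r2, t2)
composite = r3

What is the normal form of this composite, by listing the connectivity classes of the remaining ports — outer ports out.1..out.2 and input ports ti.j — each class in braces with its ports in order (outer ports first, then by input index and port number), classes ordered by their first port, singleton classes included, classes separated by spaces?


{out.1, t2.1, t2.2} {out.2} {t1.1} {t1.2} {t3.1} {t3.2} {t4.1} {t4.2}

After gluing at gamma, chains via deleted ports link the t-ports.
composing alpha on (t1, t4), with out.j its own outer ports: {out.1, t1.2} {out.2} {t1.1} {t4.1} {t4.2}
composing beta on (t3, t1, t4), with out.j its own outer ports: {out.1} {out.2} {t1.1} {t1.2} {t3.1} {t3.2} {t4.1} {t4.2}
composing gamma on (t3, t1, t4, t2), with out.j its own outer ports: {out.1, t2.1, t2.2} {out.2} {t1.1} {t1.2} {t3.1} {t3.2} {t4.1} {t4.2}
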